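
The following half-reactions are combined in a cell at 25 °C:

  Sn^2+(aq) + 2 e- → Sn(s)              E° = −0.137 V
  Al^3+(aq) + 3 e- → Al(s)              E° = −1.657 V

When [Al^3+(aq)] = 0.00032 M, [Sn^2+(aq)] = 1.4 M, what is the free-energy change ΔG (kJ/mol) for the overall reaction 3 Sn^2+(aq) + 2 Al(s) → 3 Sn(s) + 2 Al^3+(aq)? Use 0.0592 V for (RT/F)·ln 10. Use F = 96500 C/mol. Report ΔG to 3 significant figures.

−923 kJ/mol

With Sn²⁺/Sn reduced at the cathode, E°cell = −0.137 − (−1.657) = +1.520 V and n = 6.
Here Q = [Al^3+(aq)]^2 / [Sn^2+(aq)]^3 = 3.73×10^−8 (log Q = −7.428), giving E = +1.520 − (0.0592/6)·(−7.428) = +1.5933 V.
ΔG = −nFE = −(6)(96500)(+1.5933) J/mol = −923 kJ/mol.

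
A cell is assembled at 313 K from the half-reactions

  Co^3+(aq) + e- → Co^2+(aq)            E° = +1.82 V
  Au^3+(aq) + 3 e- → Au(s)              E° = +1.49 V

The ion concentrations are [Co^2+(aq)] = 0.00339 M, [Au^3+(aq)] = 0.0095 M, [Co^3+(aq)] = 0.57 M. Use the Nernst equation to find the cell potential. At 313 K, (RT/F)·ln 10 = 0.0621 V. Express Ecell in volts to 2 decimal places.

+0.51 V

Co³⁺/Co²⁺ is reduced (cathode, E° = +1.82 V) and Au³⁺/Au is oxidized (anode).
E°cell = +1.82 − (+1.49) = +0.33 V, with n = 3 electrons transferred.
The balanced reaction is 3 Co^3+(aq) + Au(s) → 3 Co^2+(aq) + Au^3+(aq), so Q = ([Co^2+(aq)]^3·[Au^3+(aq)]) / [Co^3+(aq)]^3 = 2×10^−9 and log Q = −8.699.
Applying E = E° − (RT ln10/nF)·log Q gives +0.33 − (0.0621/3)(−8.699) = +0.51 V.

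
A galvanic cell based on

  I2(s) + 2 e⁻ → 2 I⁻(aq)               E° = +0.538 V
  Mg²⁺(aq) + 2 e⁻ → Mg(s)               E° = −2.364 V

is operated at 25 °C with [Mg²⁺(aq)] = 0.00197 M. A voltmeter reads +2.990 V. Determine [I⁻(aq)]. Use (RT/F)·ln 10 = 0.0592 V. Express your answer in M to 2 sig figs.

0.73 M

I₂/I⁻ is the cathode (higher E°); E°cell = +0.538 − (−2.364) = +2.902 V with n = 2.
Since E = E° − (0.0592/n)·log Q, log Q = n(E° − E)/0.0592 = −2.973.
The balanced reaction is I2(s) + Mg(s) → 2 I⁻(aq) + Mg²⁺(aq), so Q = [I⁻(aq)]^2·[Mg²⁺(aq)].
Isolating [I⁻(aq)] in Q = 10^{−2.973} yields log [I⁻(aq)] = −0.134, i.e. 0.73 M.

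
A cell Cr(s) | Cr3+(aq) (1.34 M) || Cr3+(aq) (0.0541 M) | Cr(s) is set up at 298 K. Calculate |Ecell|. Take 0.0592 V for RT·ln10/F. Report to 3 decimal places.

0.028 V

For a concentration cell E°cell = 0, since both electrodes use the same couple.
The compartment with the higher Cr3+(aq) concentration (1.34 M) acts as the cathode; ions are reduced there and produced at the dilute (0.0541 M) anode.
With n = 3, Ecell = −(0.0592/3)·log([dilute]/[conc]) = −(0.0592/3)·log(0.0541/1.34) = +0.028 V.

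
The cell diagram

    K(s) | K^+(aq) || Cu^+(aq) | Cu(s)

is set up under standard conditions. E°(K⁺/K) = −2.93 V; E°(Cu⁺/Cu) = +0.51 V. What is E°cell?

By convention the left-hand electrode in cell notation is the anode (oxidation) and the right-hand electrode is the cathode (reduction).
E°cell = E°(right) − E°(left) = +0.51 − (−2.93) = +3.44 V.

+3.44 V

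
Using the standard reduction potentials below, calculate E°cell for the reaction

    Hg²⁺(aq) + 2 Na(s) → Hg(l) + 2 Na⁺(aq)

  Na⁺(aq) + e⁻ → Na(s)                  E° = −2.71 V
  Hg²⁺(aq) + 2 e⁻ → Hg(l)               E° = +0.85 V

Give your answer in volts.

+3.56 V

Hg²⁺(aq) gains electrons, so the Hg²⁺/Hg couple is the cathode; the Na⁺/Na couple is the anode.
E°cell = E°(cathode) − E°(anode) = +0.85 − (−2.71) = +3.56 V.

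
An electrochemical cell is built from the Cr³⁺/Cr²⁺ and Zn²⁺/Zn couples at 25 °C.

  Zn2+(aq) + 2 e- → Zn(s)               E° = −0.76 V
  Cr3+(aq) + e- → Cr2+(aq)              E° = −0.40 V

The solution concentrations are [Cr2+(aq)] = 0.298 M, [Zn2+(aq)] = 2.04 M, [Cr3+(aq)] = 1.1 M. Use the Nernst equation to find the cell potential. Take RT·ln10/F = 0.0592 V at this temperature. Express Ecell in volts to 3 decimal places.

Cr³⁺/Cr²⁺ is reduced (cathode, E° = −0.40 V) and Zn²⁺/Zn is oxidized (anode).
E°cell = E°cat − E°an = −0.40 − (−0.76) = +0.36 V; n = 2.
For the overall reaction 2 Cr3+(aq) + Zn(s) → 2 Cr2+(aq) + Zn2+(aq), Q = ([Cr2+(aq)]^2·[Zn2+(aq)]) / [Cr3+(aq)]^2 = 0.15, giving log Q = −0.825.
By the Nernst equation, E = +0.36 − (0.0592/2)·(−0.825) = +0.384 V.

+0.384 V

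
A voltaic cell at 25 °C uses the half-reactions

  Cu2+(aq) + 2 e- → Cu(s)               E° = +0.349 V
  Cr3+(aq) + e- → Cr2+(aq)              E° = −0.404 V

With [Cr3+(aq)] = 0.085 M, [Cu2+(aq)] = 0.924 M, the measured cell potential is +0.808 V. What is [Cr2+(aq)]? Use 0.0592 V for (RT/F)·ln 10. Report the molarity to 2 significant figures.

Cu²⁺/Cu is the cathode (higher E°); E°cell = +0.349 − (−0.404) = +0.753 V with n = 2.
Since E = E° − (0.0592/n)·log Q, log Q = n(E° − E)/0.0592 = −1.858.
For Cu2+(aq) + 2 Cr2+(aq) → Cu(s) + 2 Cr3+(aq), the reaction quotient is Q = [Cr3+(aq)]^2 / ([Cu2+(aq)]·[Cr2+(aq)]^2).
Solving for the unknown gives log [Cr2+(aq)] = −0.124, so [Cr2+(aq)] ≈ 0.75 M.

0.75 M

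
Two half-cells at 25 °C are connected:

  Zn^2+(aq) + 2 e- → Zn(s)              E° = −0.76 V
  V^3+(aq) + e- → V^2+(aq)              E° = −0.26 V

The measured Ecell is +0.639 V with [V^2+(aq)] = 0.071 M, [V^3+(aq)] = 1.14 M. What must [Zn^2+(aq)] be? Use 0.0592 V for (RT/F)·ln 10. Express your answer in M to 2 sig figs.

0.0052 M

V³⁺/V²⁺ is the cathode (higher E°); E°cell = −0.26 − (−0.76) = +0.50 V with n = 2.
Rearranging E = E° − (0.0592/n)·log Q gives log Q = 2(+0.50 − (+0.639))/0.0592 = −4.696.
The balanced reaction is 2 V^3+(aq) + Zn(s) → 2 V^2+(aq) + Zn^2+(aq), so Q = ([V^2+(aq)]^2·[Zn^2+(aq)]) / [V^3+(aq)]^2.
Solving for the unknown gives log [Zn^2+(aq)] = −2.285, so [Zn^2+(aq)] ≈ 0.0052 M.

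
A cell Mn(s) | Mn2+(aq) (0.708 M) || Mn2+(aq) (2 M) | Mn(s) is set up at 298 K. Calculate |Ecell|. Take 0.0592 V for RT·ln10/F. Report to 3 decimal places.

0.013 V

For a concentration cell E°cell = 0, since both electrodes use the same couple.
The compartment with the higher Mn2+(aq) concentration (2 M) acts as the cathode; ions are reduced there and produced at the dilute (0.708 M) anode.
With n = 2, Ecell = −(0.0592/2)·log([dilute]/[conc]) = −(0.0592/2)·log(0.708/2) = +0.013 V.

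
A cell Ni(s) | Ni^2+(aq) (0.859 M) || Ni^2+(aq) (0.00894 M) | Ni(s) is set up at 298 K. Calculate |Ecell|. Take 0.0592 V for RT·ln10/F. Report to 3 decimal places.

For a concentration cell E°cell = 0, since both electrodes use the same couple.
The compartment with the higher Ni^2+(aq) concentration (0.859 M) acts as the cathode; ions are reduced there and produced at the dilute (0.00894 M) anode.
With n = 2, Ecell = −(0.0592/2)·log([dilute]/[conc]) = −(0.0592/2)·log(0.00894/0.859) = +0.059 V.

0.059 V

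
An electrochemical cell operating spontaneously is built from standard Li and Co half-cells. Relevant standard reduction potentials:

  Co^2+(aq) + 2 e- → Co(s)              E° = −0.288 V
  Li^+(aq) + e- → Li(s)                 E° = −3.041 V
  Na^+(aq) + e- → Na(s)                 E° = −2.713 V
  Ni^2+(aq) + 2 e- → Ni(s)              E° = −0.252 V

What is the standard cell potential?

Of the two couples in this cell, the one with the more positive reduction potential is reduced at the cathode: here that is Co²⁺/Co (−0.288 V); Li⁺/Li (−3.041 V) is the anode.
E°cell = E°(cathode) − E°(anode) = −0.288 − (−3.041) = +2.753 V.

+2.753 V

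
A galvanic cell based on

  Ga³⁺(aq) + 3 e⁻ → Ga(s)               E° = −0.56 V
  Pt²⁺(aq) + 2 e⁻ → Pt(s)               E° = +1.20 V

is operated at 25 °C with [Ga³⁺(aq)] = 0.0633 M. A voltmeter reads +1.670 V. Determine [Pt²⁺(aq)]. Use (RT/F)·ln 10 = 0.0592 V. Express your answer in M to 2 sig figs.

With Pt²⁺/Pt at the cathode and Ga³⁺/Ga at the anode, E°cell = +1.20 − (−0.56) = +1.76 V (n = 6).
Rearranging E = E° − (0.0592/n)·log Q gives log Q = 6(+1.76 − (+1.670))/0.0592 = 9.122.
Balancing electrons gives 3 Pt²⁺(aq) + 2 Ga(s) → 3 Pt(s) + 2 Ga³⁺(aq); thus Q = [Ga³⁺(aq)]^2 / [Pt²⁺(aq)]^3.
Isolating [Pt²⁺(aq)] in Q = 10^{9.122} yields log [Pt²⁺(aq)] = −3.840, i.e. 0.00014 M.

0.00014 M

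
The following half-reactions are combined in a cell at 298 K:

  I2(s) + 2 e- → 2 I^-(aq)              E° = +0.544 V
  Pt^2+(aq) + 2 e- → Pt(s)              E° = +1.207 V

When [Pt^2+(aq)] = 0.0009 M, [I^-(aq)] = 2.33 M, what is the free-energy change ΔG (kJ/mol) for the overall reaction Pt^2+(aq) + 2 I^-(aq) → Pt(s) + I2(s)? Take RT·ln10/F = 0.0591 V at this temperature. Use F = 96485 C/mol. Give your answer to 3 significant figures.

The standard cell potential is +1.207 − (+0.544) = +0.663 V, with n = 2 electrons in the balanced equation.
The reaction quotient is 1 / ([Pt^2+(aq)]·[I^-(aq)]^2) = 205; by Nernst, E = +0.663 − (0.0591/2)(2.311) = +0.5947 V.
Finally ΔG = −nFE = −(2)(96485 C/mol)(+0.5947 V) = −115 kJ/mol.

−115 kJ/mol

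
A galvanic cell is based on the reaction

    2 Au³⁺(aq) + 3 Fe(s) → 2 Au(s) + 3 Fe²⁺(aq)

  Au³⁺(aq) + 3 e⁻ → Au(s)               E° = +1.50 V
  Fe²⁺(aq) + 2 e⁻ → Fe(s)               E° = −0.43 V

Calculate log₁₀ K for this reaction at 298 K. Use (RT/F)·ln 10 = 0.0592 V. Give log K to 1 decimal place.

log K = 195.6

The Au³⁺/Au couple is reduced (cathode); E°cell = +1.50 − (−0.43) = +1.93 V with n = 6.
At equilibrium E = 0, so log K = nE°cell / 0.0592 = (6)(+1.93) / 0.0592 = 195.6.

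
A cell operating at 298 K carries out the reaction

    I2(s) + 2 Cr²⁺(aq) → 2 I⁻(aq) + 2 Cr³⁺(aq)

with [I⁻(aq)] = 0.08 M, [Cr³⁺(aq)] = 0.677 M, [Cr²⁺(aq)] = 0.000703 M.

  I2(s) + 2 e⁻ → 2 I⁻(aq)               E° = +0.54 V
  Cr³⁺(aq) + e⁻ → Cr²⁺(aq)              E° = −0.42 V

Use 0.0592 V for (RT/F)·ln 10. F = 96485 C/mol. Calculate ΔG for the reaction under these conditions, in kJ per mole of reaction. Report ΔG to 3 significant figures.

−164 kJ/mol

E°cell = +0.54 − (−0.42) = +0.96 V; the balanced reaction transfers n = 2 electrons.
Q = ([I⁻(aq)]^2·[Cr³⁺(aq)]^2) / [Cr²⁺(aq)]^2 = 5.94×10^3, so log Q = 3.773 and E = +0.96 − (0.0592/2)(3.773) = +0.8483 V.
Then ΔG = −nFE = −2 × 96485 × +0.8483 J/mol = −164 kJ/mol.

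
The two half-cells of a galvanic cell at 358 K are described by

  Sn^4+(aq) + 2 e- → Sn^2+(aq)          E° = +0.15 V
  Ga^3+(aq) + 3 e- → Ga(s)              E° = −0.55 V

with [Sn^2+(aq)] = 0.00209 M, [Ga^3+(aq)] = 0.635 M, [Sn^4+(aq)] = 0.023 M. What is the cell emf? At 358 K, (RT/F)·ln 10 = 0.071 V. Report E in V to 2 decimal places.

+0.74 V

The Sn⁴⁺/Sn²⁺ couple has the more positive E°, so it is the cathode; Ga³⁺/Ga is the anode.
E°cell = +0.15 − (−0.55) = +0.70 V, with n = 6 electrons transferred.
For the overall reaction 3 Sn^4+(aq) + 2 Ga(s) → 3 Sn^2+(aq) + 2 Ga^3+(aq), Q = ([Sn^2+(aq)]^3·[Ga^3+(aq)]^2) / [Sn^4+(aq)]^3 = 0.000303, giving log Q = −3.519.
Applying E = E° − (RT ln10/nF)·log Q gives +0.70 − (0.071/6)(−3.519) = +0.74 V.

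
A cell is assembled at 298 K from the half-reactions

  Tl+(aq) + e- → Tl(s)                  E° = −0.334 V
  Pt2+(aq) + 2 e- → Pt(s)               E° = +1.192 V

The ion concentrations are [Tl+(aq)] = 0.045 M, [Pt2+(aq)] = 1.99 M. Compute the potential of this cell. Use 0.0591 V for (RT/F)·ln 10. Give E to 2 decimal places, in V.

The Pt²⁺/Pt couple has the more positive E°, so it is the cathode; Tl⁺/Tl is the anode.
E°cell = E°cat − E°an = +1.192 − (−0.334) = +1.526 V; n = 2.
The balanced reaction is Pt2+(aq) + 2 Tl(s) → Pt(s) + 2 Tl+(aq), so Q = [Tl+(aq)]^2 / [Pt2+(aq)] = 0.00102 and log Q = −2.992.
Applying E = E° − (RT ln10/nF)·log Q gives +1.526 − (0.0591/2)(−2.992) = +1.61 V.

+1.61 V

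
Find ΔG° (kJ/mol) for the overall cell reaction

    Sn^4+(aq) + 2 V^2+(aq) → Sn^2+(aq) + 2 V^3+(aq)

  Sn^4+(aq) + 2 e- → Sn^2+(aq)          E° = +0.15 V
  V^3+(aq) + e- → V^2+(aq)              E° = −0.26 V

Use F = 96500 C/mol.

−79.1 kJ/mol

In the reaction as written Sn^4+(aq) is reduced, so the Sn⁴⁺/Sn²⁺ couple is the cathode and V³⁺/V²⁺ is the anode.
E°cell = +0.15 − (−0.26) = +0.41 V; balancing electrons gives n = 2.
ΔG° = −nFE°cell = −(2)(96500)(+0.41) J/mol = −79.1 kJ/mol.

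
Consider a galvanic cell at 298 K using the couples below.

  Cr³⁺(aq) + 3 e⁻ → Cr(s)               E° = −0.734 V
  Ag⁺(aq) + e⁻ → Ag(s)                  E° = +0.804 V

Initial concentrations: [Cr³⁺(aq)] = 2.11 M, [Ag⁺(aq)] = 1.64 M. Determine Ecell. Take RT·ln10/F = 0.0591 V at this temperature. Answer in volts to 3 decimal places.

Since E°(Ag⁺/Ag) > E°(Cr³⁺/Cr), Ag⁺/Ag serves as the cathode.
E°cell = +0.804 − (−0.734) = +1.538 V, with n = 3 electrons transferred.
Balancing gives 3 Ag⁺(aq) + Cr(s) → 3 Ag(s) + Cr³⁺(aq); hence Q = [Cr³⁺(aq)] / [Ag⁺(aq)]^3 = 0.478 (log Q = −0.320).
Applying E = E° − (RT ln10/nF)·log Q gives +1.538 − (0.0591/3)(−0.320) = +1.544 V.

+1.544 V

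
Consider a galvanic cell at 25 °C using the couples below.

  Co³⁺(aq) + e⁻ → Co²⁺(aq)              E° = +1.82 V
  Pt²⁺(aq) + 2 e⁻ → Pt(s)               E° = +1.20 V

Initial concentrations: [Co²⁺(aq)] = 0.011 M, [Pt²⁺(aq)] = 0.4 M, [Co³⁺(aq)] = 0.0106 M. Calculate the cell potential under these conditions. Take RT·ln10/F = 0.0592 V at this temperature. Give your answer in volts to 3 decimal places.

The Co³⁺/Co²⁺ couple has the more positive E°, so it is the cathode; Pt²⁺/Pt is the anode.
E°cell = E°cat − E°an = +1.82 − (+1.20) = +0.62 V; n = 2.
For the overall reaction 2 Co³⁺(aq) + Pt(s) → 2 Co²⁺(aq) + Pt²⁺(aq), Q = ([Co²⁺(aq)]^2·[Pt²⁺(aq)]) / [Co³⁺(aq)]^2 = 0.431, giving log Q = −0.366.
E = E° − (0.0592/n)·log Q = +0.62 − (0.0592/2)(−0.366) = +0.631 V.

+0.631 V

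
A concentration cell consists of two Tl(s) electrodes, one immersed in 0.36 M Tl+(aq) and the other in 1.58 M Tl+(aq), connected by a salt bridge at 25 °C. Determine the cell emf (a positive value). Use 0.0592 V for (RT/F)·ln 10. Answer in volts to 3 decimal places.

For a concentration cell E°cell = 0, since both electrodes use the same couple.
The compartment with the higher Tl+(aq) concentration (1.58 M) acts as the cathode; ions are reduced there and produced at the dilute (0.36 M) anode.
With n = 1, Ecell = −(0.0592/1)·log([dilute]/[conc]) = −(0.0592/1)·log(0.36/1.58) = +0.038 V.

0.038 V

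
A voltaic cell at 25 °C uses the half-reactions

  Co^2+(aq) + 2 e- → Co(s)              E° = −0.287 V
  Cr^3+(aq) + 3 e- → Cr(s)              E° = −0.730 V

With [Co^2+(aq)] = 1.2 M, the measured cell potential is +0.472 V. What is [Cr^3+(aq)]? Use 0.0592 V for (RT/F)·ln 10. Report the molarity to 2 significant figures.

The Co²⁺/Co couple has the larger reduction potential, so it is the cathode: E°cell = −0.287 − (−0.730) = +0.443 V and n = 6.
From the Nernst equation, log Q = n(E° − E)/0.0592 = 6·(+0.443 − (+0.472))/0.0592 = −2.939.
The balanced reaction is 3 Co^2+(aq) + 2 Cr(s) → 3 Co(s) + 2 Cr^3+(aq), so Q = [Cr^3+(aq)]^2 / [Co^2+(aq)]^3.
Isolating [Cr^3+(aq)] in Q = 10^{−2.939} yields log [Cr^3+(aq)] = −1.351, i.e. 0.045 M.

0.045 M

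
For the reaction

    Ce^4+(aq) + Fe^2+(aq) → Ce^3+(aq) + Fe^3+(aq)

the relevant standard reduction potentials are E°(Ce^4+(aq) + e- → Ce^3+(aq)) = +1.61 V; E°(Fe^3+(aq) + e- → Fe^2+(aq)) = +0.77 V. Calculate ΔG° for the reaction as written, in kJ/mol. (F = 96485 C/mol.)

−81.0 kJ/mol

In the reaction as written Ce^4+(aq) is reduced, so the Ce⁴⁺/Ce³⁺ couple is the cathode and Fe³⁺/Fe²⁺ is the anode.
E°cell = +1.61 − (+0.77) = +0.84 V; balancing electrons gives n = 1.
ΔG° = −nFE°cell = −(1)(96485)(+0.84) J/mol = −81.0 kJ/mol.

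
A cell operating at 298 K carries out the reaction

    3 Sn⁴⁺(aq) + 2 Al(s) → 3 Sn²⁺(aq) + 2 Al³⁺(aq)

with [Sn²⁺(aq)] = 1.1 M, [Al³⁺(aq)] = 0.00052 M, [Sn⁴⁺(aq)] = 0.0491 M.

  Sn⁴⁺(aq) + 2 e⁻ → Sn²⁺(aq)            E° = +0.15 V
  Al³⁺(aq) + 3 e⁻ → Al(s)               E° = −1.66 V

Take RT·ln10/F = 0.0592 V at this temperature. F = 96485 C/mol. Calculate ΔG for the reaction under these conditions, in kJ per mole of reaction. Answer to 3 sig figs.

−1060 kJ/mol

E°cell = +0.15 − (−1.66) = +1.81 V; the balanced reaction transfers n = 6 electrons.
Q = ([Sn²⁺(aq)]^3·[Al³⁺(aq)]^2) / [Sn⁴⁺(aq)]^3 = 0.00304, so log Q = −2.517 and E = +1.81 − (0.0592/6)(−2.517) = +1.8348 V.
Finally ΔG = −nFE = −(6)(96485 C/mol)(+1.8348 V) = −1060 kJ/mol.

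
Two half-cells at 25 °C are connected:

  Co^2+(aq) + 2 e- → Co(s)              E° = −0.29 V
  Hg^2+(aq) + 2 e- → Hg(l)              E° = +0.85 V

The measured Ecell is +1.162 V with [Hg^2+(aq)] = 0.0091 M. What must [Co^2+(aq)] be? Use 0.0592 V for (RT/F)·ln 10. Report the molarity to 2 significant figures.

Hg²⁺/Hg is the cathode (higher E°); E°cell = +0.85 − (−0.29) = +1.14 V with n = 2.
From the Nernst equation, log Q = n(E° − E)/0.0592 = 2·(+1.14 − (+1.162))/0.0592 = −0.743.
For Hg^2+(aq) + Co(s) → Hg(l) + Co^2+(aq), the reaction quotient is Q = [Co^2+(aq)] / [Hg^2+(aq)].
Isolating [Co^2+(aq)] in Q = 10^{−0.743} yields log [Co^2+(aq)] = −2.784, i.e. 0.0016 M.

0.0016 M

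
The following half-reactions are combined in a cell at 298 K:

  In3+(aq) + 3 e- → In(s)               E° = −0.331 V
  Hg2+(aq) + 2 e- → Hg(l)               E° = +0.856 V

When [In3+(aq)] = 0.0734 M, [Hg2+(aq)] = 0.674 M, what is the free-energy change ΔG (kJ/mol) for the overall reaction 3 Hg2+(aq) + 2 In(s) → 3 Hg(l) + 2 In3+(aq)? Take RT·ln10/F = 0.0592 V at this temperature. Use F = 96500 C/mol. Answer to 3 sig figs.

−697 kJ/mol

With Hg²⁺/Hg reduced at the cathode, E°cell = +0.856 − (−0.331) = +1.187 V and n = 6.
Here Q = [In3+(aq)]^2 / [Hg2+(aq)]^3 = 0.0176 (log Q = −1.755), giving E = +1.187 − (0.0592/6)·(−1.755) = +1.2043 V.
ΔG = −nFE = −(6)(96500)(+1.2043) J/mol = −697 kJ/mol.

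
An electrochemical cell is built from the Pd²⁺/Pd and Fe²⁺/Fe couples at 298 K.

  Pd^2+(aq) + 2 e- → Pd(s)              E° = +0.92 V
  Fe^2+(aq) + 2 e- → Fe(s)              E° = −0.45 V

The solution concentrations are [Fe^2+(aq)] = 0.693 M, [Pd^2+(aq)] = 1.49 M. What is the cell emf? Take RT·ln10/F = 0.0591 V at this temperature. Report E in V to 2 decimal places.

Since E°(Pd²⁺/Pd) > E°(Fe²⁺/Fe), Pd²⁺/Pd serves as the cathode.
E°cell = +0.92 − (−0.45) = +1.37 V, with n = 2 electrons transferred.
For the overall reaction Pd^2+(aq) + Fe(s) → Pd(s) + Fe^2+(aq), Q = [Fe^2+(aq)] / [Pd^2+(aq)] = 0.465, giving log Q = −0.332.
Applying E = E° − (RT ln10/nF)·log Q gives +1.37 − (0.0591/2)(−0.332) = +1.38 V.

+1.38 V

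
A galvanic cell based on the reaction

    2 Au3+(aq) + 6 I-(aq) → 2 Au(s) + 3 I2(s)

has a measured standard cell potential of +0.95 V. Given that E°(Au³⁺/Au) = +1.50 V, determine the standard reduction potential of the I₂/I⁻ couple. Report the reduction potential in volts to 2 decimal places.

In the reaction as written the Au³⁺/Au couple is reduced (cathode) and I₂/I⁻ is oxidized (anode), so E°cell = E°(Au³⁺/Au) − E°(I₂/I⁻).
E°(I₂/I⁻) = E°(cathode) − E°cell = +1.50 − (+0.95) = +0.55 V.

+0.55 V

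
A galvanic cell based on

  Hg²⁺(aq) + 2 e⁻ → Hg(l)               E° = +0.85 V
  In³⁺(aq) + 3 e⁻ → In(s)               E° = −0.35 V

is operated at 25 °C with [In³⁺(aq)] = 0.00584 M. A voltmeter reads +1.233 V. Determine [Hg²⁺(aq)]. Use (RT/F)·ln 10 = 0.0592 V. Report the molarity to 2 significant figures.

With Hg²⁺/Hg at the cathode and In³⁺/In at the anode, E°cell = +0.85 − (−0.35) = +1.20 V (n = 6).
From the Nernst equation, log Q = n(E° − E)/0.0592 = 6·(+1.20 − (+1.233))/0.0592 = −3.345.
For 3 Hg²⁺(aq) + 2 In(s) → 3 Hg(l) + 2 In³⁺(aq), the reaction quotient is Q = [In³⁺(aq)]^2 / [Hg²⁺(aq)]^3.
Isolating [Hg²⁺(aq)] in Q = 10^{−3.345} yields log [Hg²⁺(aq)] = −0.374, i.e. 0.42 M.

0.42 M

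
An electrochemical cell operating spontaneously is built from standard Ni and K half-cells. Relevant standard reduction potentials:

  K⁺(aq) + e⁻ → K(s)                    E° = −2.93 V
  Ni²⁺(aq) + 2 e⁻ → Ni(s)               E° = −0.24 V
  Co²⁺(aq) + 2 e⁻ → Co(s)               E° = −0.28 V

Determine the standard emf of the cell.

+2.69 V

The Ni²⁺/Ni couple has the higher E°, so Ni ion is reduced (cathode) and K is oxidized (anode).
E°cell = E°(cathode) − E°(anode) = −0.24 − (−2.93) = +2.69 V.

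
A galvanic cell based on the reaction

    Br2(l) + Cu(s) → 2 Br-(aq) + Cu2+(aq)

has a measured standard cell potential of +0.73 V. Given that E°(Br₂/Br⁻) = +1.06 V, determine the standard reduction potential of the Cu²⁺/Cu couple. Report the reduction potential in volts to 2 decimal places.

In the reaction as written the Br₂/Br⁻ couple is reduced (cathode) and Cu²⁺/Cu is oxidized (anode), so E°cell = E°(Br₂/Br⁻) − E°(Cu²⁺/Cu).
E°(Cu²⁺/Cu) = E°(cathode) − E°cell = +1.06 − (+0.73) = +0.33 V.

+0.33 V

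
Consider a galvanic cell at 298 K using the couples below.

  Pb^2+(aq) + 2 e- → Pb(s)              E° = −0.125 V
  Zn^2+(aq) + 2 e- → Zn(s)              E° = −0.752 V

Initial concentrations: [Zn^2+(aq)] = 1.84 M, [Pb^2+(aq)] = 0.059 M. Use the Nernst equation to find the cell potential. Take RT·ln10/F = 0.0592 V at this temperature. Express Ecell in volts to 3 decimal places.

+0.583 V

Since E°(Pb²⁺/Pb) > E°(Zn²⁺/Zn), Pb²⁺/Pb serves as the cathode.
E°cell = E°cat − E°an = −0.125 − (−0.752) = +0.627 V; n = 2.
The balanced reaction is Pb^2+(aq) + Zn(s) → Pb(s) + Zn^2+(aq), so Q = [Zn^2+(aq)] / [Pb^2+(aq)] = 31.2 and log Q = 1.494.
Applying E = E° − (RT ln10/nF)·log Q gives +0.627 − (0.0592/2)(1.494) = +0.583 V.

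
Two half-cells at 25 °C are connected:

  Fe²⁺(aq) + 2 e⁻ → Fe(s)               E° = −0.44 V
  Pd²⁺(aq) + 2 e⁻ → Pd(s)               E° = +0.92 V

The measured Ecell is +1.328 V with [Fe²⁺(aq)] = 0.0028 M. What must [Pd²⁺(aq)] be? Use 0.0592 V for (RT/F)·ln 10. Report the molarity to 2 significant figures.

0.00023 M

Pd²⁺/Pd is the cathode (higher E°); E°cell = +0.92 − (−0.44) = +1.36 V with n = 2.
From the Nernst equation, log Q = n(E° − E)/0.0592 = 2·(+1.36 − (+1.328))/0.0592 = 1.081.
The balanced reaction is Pd²⁺(aq) + Fe(s) → Pd(s) + Fe²⁺(aq), so Q = [Fe²⁺(aq)] / [Pd²⁺(aq)].
Isolating [Pd²⁺(aq)] in Q = 10^{1.081} yields log [Pd²⁺(aq)] = −3.634, i.e. 0.00023 M.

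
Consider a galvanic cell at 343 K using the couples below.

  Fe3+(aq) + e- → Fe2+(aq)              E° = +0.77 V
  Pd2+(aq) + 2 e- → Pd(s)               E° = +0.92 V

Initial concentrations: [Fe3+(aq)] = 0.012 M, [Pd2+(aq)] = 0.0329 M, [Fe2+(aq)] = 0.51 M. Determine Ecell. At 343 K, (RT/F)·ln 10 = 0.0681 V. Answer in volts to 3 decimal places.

Since E°(Pd²⁺/Pd) > E°(Fe³⁺/Fe²⁺), Pd²⁺/Pd serves as the cathode.
The standard potential is +0.92 − (+0.77) = +0.15 V and the balanced reaction transfers n = 2 electrons.
Balancing gives Pd2+(aq) + 2 Fe2+(aq) → Pd(s) + 2 Fe3+(aq); hence Q = [Fe3+(aq)]^2 / ([Pd2+(aq)]·[Fe2+(aq)]^2) = 0.0168 (log Q = −1.774).
E = E° − (0.0681/n)·log Q = +0.15 − (0.0681/2)(−1.774) = +0.210 V.

+0.210 V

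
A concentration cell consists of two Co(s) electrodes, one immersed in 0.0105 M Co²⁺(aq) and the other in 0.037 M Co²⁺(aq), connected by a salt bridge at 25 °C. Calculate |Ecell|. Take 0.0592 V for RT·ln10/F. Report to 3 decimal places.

For a concentration cell E°cell = 0, since both electrodes use the same couple.
The compartment with the higher Co²⁺(aq) concentration (0.037 M) acts as the cathode; ions are reduced there and produced at the dilute (0.0105 M) anode.
With n = 2, Ecell = −(0.0592/2)·log([dilute]/[conc]) = −(0.0592/2)·log(0.0105/0.037) = +0.016 V.

0.016 V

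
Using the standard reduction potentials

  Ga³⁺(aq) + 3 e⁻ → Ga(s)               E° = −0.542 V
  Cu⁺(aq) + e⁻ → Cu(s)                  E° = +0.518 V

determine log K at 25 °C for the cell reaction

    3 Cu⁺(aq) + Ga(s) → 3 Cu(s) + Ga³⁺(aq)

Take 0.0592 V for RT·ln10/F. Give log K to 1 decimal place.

The Cu⁺/Cu couple is reduced (cathode); E°cell = +0.518 − (−0.542) = +1.060 V with n = 3.
At equilibrium E = 0, so log K = nE°cell / 0.0592 = (3)(+1.060) / 0.0592 = 53.7.

log K = 53.7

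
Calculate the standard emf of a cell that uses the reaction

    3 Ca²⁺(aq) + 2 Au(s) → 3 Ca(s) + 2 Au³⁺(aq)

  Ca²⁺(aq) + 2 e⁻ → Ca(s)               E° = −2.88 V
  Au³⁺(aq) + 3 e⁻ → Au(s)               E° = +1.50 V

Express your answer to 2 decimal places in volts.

−4.38 V

Ca²⁺(aq) gains electrons, so the Ca²⁺/Ca couple is the cathode; the Au³⁺/Au couple is the anode.
E°cell = E°(cathode) − E°(anode) = −2.88 − (+1.50) = −4.38 V.
The negative E°cell means the reaction is non-spontaneous in the direction written.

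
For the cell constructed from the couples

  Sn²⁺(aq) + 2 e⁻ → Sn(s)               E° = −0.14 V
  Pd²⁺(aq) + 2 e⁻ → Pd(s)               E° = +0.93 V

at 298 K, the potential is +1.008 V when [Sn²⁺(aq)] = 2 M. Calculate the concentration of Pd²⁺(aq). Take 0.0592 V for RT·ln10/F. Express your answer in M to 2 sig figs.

0.016 M

With Pd²⁺/Pd at the cathode and Sn²⁺/Sn at the anode, E°cell = +0.93 − (−0.14) = +1.07 V (n = 2).
Since E = E° − (0.0592/n)·log Q, log Q = n(E° − E)/0.0592 = 2.095.
For Pd²⁺(aq) + Sn(s) → Pd(s) + Sn²⁺(aq), the reaction quotient is Q = [Sn²⁺(aq)] / [Pd²⁺(aq)].
Solving for the unknown gives log [Pd²⁺(aq)] = −1.794, so [Pd²⁺(aq)] ≈ 0.016 M.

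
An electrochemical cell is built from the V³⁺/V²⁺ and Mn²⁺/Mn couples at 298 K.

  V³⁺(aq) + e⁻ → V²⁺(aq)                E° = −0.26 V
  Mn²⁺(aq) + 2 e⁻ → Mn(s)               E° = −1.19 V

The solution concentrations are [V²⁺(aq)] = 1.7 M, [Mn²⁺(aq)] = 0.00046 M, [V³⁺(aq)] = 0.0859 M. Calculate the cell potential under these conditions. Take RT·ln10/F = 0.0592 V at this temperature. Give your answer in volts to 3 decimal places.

+0.952 V

Since E°(V³⁺/V²⁺) > E°(Mn²⁺/Mn), V³⁺/V²⁺ serves as the cathode.
E°cell = E°cat − E°an = −0.26 − (−1.19) = +0.93 V; n = 2.
Balancing gives 2 V³⁺(aq) + Mn(s) → 2 V²⁺(aq) + Mn²⁺(aq); hence Q = ([V²⁺(aq)]^2·[Mn²⁺(aq)]) / [V³⁺(aq)]^2 = 0.18 (log Q = −0.744).
E = E° − (0.0592/n)·log Q = +0.93 − (0.0592/2)(−0.744) = +0.952 V.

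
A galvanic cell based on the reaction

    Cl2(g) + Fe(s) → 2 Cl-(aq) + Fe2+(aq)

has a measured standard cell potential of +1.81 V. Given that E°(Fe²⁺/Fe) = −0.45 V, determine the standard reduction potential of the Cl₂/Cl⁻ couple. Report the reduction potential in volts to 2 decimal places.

+1.36 V

In the reaction as written the Cl₂/Cl⁻ couple is reduced (cathode) and Fe²⁺/Fe is oxidized (anode), so E°cell = E°(Cl₂/Cl⁻) − E°(Fe²⁺/Fe).
E°(Cl₂/Cl⁻) = E°cell + E°(anode) = +1.81 + (−0.45) = +1.36 V.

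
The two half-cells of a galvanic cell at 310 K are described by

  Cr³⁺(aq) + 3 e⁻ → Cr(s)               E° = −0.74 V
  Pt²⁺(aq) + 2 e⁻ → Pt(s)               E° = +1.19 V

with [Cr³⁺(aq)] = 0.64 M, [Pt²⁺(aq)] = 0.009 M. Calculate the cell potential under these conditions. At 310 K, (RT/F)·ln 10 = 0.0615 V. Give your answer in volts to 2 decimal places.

Since E°(Pt²⁺/Pt) > E°(Cr³⁺/Cr), Pt²⁺/Pt serves as the cathode.
The standard potential is +1.19 − (−0.74) = +1.93 V and the balanced reaction transfers n = 6 electrons.
The balanced reaction is 3 Pt²⁺(aq) + 2 Cr(s) → 3 Pt(s) + 2 Cr³⁺(aq), so Q = [Cr³⁺(aq)]^2 / [Pt²⁺(aq)]^3 = 5.62×10^5 and log Q = 5.750.
Applying E = E° − (RT ln10/nF)·log Q gives +1.93 − (0.0615/6)(5.750) = +1.87 V.

+1.87 V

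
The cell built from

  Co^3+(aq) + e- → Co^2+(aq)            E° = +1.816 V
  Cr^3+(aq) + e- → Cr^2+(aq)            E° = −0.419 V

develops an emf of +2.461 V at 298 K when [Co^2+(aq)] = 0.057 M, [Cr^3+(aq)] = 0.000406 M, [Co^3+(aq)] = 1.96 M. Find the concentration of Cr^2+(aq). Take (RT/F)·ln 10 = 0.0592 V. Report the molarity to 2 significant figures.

0.078 M

Co³⁺/Co²⁺ is the cathode (higher E°); E°cell = +1.816 − (−0.419) = +2.235 V with n = 1.
Since E = E° − (0.0592/n)·log Q, log Q = n(E° − E)/0.0592 = −3.818.
Balancing electrons gives Co^3+(aq) + Cr^2+(aq) → Co^2+(aq) + Cr^3+(aq); thus Q = ([Co^2+(aq)]·[Cr^3+(aq)]) / ([Co^3+(aq)]·[Cr^2+(aq)]).
Isolating [Cr^2+(aq)] in Q = 10^{−3.818} yields log [Cr^2+(aq)] = −1.110, i.e. 0.078 M.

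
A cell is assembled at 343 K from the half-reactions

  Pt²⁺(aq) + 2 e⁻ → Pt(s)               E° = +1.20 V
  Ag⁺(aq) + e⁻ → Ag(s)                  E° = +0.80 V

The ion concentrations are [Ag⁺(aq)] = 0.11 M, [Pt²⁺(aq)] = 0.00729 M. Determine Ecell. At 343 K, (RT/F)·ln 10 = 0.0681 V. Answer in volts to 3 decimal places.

Pt²⁺/Pt is reduced (cathode, E° = +1.20 V) and Ag⁺/Ag is oxidized (anode).
The standard potential is +1.20 − (+0.80) = +0.40 V and the balanced reaction transfers n = 2 electrons.
The balanced reaction is Pt²⁺(aq) + 2 Ag(s) → Pt(s) + 2 Ag⁺(aq), so Q = [Ag⁺(aq)]^2 / [Pt²⁺(aq)] = 1.66 and log Q = 0.220.
Applying E = E° − (RT ln10/nF)·log Q gives +0.40 − (0.0681/2)(0.220) = +0.393 V.

+0.393 V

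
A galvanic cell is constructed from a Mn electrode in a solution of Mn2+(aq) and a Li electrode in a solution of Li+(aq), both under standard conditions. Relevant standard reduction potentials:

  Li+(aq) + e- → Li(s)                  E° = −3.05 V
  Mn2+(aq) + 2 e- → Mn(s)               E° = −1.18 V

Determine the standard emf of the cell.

The Mn²⁺/Mn couple has the higher E°, so Mn ion is reduced (cathode) and Li is oxidized (anode).
E°cell = E°(cathode) − E°(anode) = −1.18 − (−3.05) = +1.87 V.

+1.87 V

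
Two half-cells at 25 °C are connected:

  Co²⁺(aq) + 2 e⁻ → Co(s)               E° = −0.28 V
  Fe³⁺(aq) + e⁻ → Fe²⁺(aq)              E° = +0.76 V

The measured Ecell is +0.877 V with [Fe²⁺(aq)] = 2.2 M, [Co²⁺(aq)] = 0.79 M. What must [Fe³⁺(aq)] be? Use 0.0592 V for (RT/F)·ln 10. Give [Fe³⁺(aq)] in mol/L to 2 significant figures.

0.0035 M

Fe³⁺/Fe²⁺ is the cathode (higher E°); E°cell = +0.76 − (−0.28) = +1.04 V with n = 2.
Since E = E° − (0.0592/n)·log Q, log Q = n(E° − E)/0.0592 = 5.507.
For 2 Fe³⁺(aq) + Co(s) → 2 Fe²⁺(aq) + Co²⁺(aq), the reaction quotient is Q = ([Fe²⁺(aq)]^2·[Co²⁺(aq)]) / [Fe³⁺(aq)]^2.
Substituting the known concentrations and solving, log [Fe³⁺(aq)] = −2.462 and [Fe³⁺(aq)] = 0.0035 M.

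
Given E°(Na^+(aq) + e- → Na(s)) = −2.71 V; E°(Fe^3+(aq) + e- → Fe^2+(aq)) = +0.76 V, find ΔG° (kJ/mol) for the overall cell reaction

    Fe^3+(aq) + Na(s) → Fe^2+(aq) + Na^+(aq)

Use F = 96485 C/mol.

In the reaction as written Fe^3+(aq) is reduced, so the Fe³⁺/Fe²⁺ couple is the cathode and Na⁺/Na is the anode.
E°cell = +0.76 − (−2.71) = +3.47 V; balancing electrons gives n = 1.
ΔG° = −nFE°cell = −(1)(96485)(+3.47) J/mol = −335 kJ/mol.

−335 kJ/mol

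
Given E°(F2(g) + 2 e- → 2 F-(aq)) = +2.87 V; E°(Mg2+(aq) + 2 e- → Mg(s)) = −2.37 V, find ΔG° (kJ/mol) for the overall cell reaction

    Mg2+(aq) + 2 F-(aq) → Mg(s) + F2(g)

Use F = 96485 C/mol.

+1011 kJ/mol

In the reaction as written Mg2+(aq) is reduced, so the Mg²⁺/Mg couple is the cathode and F₂/F⁻ is the anode.
E°cell = −2.37 − (+2.87) = −5.24 V; balancing electrons gives n = 2.
ΔG° = −nFE°cell = −(2)(96485)(−5.24) J/mol = +1011 kJ/mol.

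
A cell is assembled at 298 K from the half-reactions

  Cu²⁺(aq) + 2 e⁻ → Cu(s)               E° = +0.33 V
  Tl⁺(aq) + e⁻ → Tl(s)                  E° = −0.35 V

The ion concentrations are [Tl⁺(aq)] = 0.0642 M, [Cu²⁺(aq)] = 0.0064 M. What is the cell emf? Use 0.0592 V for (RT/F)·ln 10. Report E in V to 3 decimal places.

+0.686 V

The Cu²⁺/Cu couple has the more positive E°, so it is the cathode; Tl⁺/Tl is the anode.
The standard potential is +0.33 − (−0.35) = +0.68 V and the balanced reaction transfers n = 2 electrons.
For the overall reaction Cu²⁺(aq) + 2 Tl(s) → Cu(s) + 2 Tl⁺(aq), Q = [Tl⁺(aq)]^2 / [Cu²⁺(aq)] = 0.644, giving log Q = −0.191.
Applying E = E° − (RT ln10/nF)·log Q gives +0.68 − (0.0592/2)(−0.191) = +0.686 V.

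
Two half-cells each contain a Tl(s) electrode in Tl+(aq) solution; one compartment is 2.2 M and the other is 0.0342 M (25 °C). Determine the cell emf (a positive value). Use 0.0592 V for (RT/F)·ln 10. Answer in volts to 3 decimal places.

For a concentration cell E°cell = 0, since both electrodes use the same couple.
The compartment with the higher Tl+(aq) concentration (2.2 M) acts as the cathode; ions are reduced there and produced at the dilute (0.0342 M) anode.
With n = 1, Ecell = −(0.0592/1)·log([dilute]/[conc]) = −(0.0592/1)·log(0.0342/2.2) = +0.107 V.

0.107 V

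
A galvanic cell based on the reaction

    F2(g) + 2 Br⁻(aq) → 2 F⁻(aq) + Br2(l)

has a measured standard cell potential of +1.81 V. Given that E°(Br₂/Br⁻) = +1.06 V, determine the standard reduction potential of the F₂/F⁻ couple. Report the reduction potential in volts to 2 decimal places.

In the reaction as written the F₂/F⁻ couple is reduced (cathode) and Br₂/Br⁻ is oxidized (anode), so E°cell = E°(F₂/F⁻) − E°(Br₂/Br⁻).
E°(F₂/F⁻) = E°cell + E°(anode) = +1.81 + (+1.06) = +2.87 V.

+2.87 V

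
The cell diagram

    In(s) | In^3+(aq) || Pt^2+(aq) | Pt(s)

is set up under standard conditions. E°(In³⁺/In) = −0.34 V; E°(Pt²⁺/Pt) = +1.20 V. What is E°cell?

By convention the left-hand electrode in cell notation is the anode (oxidation) and the right-hand electrode is the cathode (reduction).
E°cell = E°(right) − E°(left) = +1.20 − (−0.34) = +1.54 V.

+1.54 V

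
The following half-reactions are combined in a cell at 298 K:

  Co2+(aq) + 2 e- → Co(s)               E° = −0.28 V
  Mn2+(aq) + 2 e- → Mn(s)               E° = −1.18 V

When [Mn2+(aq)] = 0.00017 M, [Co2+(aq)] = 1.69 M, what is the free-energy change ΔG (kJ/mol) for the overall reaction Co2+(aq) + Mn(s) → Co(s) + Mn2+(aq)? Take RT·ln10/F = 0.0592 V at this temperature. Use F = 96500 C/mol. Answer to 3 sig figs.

The standard cell potential is −0.28 − (−1.18) = +0.90 V, with n = 2 electrons in the balanced equation.
Here Q = [Mn2+(aq)] / [Co2+(aq)] = 0.000101 (log Q = −3.997), giving E = +0.90 − (0.0592/2)·(−3.997) = +1.0183 V.
Then ΔG = −nFE = −2 × 96500 × +1.0183 J/mol = −197 kJ/mol.

−197 kJ/mol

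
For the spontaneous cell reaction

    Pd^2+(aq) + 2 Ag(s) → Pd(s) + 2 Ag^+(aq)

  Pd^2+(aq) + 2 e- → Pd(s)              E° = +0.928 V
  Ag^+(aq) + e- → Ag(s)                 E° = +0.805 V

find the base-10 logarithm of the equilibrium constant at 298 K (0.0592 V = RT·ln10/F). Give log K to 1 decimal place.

log K = 4.2

The Pd²⁺/Pd couple is reduced (cathode); E°cell = +0.928 − (+0.805) = +0.123 V with n = 2.
At equilibrium E = 0, so log K = nE°cell / 0.0592 = (2)(+0.123) / 0.0592 = 4.2.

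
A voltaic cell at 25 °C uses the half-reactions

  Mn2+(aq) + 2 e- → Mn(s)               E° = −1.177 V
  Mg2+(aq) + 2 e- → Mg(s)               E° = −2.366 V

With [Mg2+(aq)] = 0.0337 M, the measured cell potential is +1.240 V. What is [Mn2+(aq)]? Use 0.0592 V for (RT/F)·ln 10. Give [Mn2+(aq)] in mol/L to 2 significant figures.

Mn²⁺/Mn is the cathode (higher E°); E°cell = −1.177 − (−2.366) = +1.189 V with n = 2.
From the Nernst equation, log Q = n(E° − E)/0.0592 = 2·(+1.189 − (+1.240))/0.0592 = −1.723.
For Mn2+(aq) + Mg(s) → Mn(s) + Mg2+(aq), the reaction quotient is Q = [Mg2+(aq)] / [Mn2+(aq)].
Solving for the unknown gives log [Mn2+(aq)] = 0.251, so [Mn2+(aq)] ≈ 1.8 M.

1.8 M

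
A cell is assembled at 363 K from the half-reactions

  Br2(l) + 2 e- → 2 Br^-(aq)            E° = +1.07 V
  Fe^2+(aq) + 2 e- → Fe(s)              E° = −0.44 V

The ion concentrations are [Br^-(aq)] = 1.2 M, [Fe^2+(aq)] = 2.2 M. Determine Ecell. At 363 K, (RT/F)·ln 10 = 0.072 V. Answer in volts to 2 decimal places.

Br₂/Br⁻ is reduced (cathode, E° = +1.07 V) and Fe²⁺/Fe is oxidized (anode).
E°cell = E°cat − E°an = +1.07 − (−0.44) = +1.51 V; n = 2.
Balancing gives Br2(l) + Fe(s) → 2 Br^-(aq) + Fe^2+(aq); hence Q = [Br^-(aq)]^2·[Fe^2+(aq)] = 3.17 (log Q = 0.501).
Applying E = E° − (RT ln10/nF)·log Q gives +1.51 − (0.072/2)(0.501) = +1.49 V.

+1.49 V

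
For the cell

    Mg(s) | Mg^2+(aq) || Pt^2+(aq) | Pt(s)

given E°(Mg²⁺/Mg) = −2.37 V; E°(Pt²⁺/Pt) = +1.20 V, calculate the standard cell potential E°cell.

By convention the left-hand electrode in cell notation is the anode (oxidation) and the right-hand electrode is the cathode (reduction).
E°cell = E°(right) − E°(left) = +1.20 − (−2.37) = +3.57 V.

+3.57 V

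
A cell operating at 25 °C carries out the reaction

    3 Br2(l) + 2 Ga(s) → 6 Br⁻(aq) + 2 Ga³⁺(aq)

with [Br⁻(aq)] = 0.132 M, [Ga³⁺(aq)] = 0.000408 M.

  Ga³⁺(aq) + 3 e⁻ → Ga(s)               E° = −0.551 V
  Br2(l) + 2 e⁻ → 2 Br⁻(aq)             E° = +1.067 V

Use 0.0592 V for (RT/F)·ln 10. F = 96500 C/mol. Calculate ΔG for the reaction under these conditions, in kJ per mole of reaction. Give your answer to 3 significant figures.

−1010 kJ/mol

The standard cell potential is +1.067 − (−0.551) = +1.618 V, with n = 6 electrons in the balanced equation.
Q = [Br⁻(aq)]^6·[Ga³⁺(aq)]^2 = 8.81×10^−13, so log Q = −12.055 and E = +1.618 − (0.0592/6)(−12.055) = +1.7369 V.
ΔG = −nFE = −(6)(96500)(+1.7369) J/mol = −1010 kJ/mol.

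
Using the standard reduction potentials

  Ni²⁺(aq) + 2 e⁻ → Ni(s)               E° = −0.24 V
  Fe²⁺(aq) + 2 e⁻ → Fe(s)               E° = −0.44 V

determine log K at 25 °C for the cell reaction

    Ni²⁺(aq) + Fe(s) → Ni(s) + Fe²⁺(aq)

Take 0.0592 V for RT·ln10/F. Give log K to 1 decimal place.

The Ni²⁺/Ni couple is reduced (cathode); E°cell = −0.24 − (−0.44) = +0.20 V with n = 2.
At equilibrium E = 0, so log K = nE°cell / 0.0592 = (2)(+0.20) / 0.0592 = 6.8.

log K = 6.8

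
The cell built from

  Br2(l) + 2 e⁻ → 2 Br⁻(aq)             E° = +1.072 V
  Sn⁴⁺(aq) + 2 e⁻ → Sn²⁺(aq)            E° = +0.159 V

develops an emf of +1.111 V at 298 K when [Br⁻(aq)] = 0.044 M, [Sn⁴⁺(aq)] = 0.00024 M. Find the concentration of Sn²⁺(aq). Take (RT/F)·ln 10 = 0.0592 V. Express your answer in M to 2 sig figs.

2.3 M

The Br₂/Br⁻ couple has the larger reduction potential, so it is the cathode: E°cell = +1.072 − (+0.159) = +0.913 V and n = 2.
Rearranging E = E° − (0.0592/n)·log Q gives log Q = 2(+0.913 − (+1.111))/0.0592 = −6.689.
The balanced reaction is Br2(l) + Sn²⁺(aq) → 2 Br⁻(aq) + Sn⁴⁺(aq), so Q = ([Br⁻(aq)]^2·[Sn⁴⁺(aq)]) / [Sn²⁺(aq)].
Isolating [Sn²⁺(aq)] in Q = 10^{−6.689} yields log [Sn²⁺(aq)] = 0.356, i.e. 2.3 M.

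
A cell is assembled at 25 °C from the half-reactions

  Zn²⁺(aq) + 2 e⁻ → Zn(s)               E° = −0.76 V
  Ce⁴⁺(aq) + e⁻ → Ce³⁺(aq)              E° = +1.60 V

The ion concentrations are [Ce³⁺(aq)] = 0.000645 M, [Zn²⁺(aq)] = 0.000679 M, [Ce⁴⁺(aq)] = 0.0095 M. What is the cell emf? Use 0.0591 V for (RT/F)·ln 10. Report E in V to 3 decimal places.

The Ce⁴⁺/Ce³⁺ couple has the more positive E°, so it is the cathode; Zn²⁺/Zn is the anode.
E°cell = +1.60 − (−0.76) = +2.36 V, with n = 2 electrons transferred.
Balancing gives 2 Ce⁴⁺(aq) + Zn(s) → 2 Ce³⁺(aq) + Zn²⁺(aq); hence Q = ([Ce³⁺(aq)]^2·[Zn²⁺(aq)]) / [Ce⁴⁺(aq)]^2 = 3.13×10^−6 (log Q = −5.504).
By the Nernst equation, E = +2.36 − (0.0591/2)·(−5.504) = +2.523 V.

+2.523 V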